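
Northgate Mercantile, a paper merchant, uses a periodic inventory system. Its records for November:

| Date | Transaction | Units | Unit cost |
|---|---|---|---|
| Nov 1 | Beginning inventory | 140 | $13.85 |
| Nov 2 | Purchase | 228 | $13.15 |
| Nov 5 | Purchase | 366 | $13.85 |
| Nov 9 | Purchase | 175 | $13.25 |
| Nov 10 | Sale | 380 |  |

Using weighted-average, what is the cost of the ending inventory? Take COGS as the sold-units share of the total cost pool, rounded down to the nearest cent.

Nov 10, sell 380: 380/909 × $12,325.05 → $5,152.38
Ending inventory (cost pool remaining) = $7,172.67

Ending inventory = $7,172.67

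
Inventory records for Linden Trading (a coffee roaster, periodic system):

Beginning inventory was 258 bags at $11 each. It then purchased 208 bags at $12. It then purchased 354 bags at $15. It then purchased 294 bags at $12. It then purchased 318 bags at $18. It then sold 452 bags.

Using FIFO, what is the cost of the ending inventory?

Sale 1 (452) [FIFO — oldest first]: 258 @ $11 + 194 @ $12 = $5,166
Ending inventory: 14 @ $12 + 354 @ $15 + 294 @ $12 + 318 @ $18 = $14,730

Ending inventory = $14,730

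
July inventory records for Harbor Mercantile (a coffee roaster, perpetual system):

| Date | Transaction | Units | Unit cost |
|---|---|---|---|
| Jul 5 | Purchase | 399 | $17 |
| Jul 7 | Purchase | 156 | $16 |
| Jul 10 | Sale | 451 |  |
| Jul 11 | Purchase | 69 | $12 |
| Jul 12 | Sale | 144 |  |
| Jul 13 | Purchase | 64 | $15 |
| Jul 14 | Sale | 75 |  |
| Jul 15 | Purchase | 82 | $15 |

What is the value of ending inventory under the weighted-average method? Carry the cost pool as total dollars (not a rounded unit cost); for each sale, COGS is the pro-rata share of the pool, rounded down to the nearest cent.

After Jul 5: 399 on hand, pool $6,783.00 (≈ $17.0000 each)
After Jul 7: 555 on hand, pool $9,279.00 (≈ $16.7189 each)
Jul 10, sell 451: 451/555 × $9,279.00 → $7,540.23
After Jul 11: 173 on hand, pool $2,566.77 (≈ $14.8368 each)
Jul 12, sell 144: 144/173 × $2,566.77 → $2,136.50
After Jul 13: 93 on hand, pool $1,390.27 (≈ $14.9491 each)
Jul 14, sell 75: 75/93 × $1,390.27 → $1,121.18
After Jul 15: 100 on hand, pool $1,499.09 (≈ $14.9909 each)
Total COGS = $7,540.23 + $2,136.50 + $1,121.18 = $10,797.91
Ending inventory (cost pool remaining) = $1,499.09

Ending inventory = $1,499.09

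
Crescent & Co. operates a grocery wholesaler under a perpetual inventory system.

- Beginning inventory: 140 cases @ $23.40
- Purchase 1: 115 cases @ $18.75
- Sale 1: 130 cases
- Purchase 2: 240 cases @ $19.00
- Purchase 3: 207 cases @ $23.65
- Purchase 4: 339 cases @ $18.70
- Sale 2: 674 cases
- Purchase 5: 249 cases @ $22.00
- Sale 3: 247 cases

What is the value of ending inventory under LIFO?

Sale 1 (130) [LIFO — newest first]: 115 @ $18.75 + 15 @ $23.40 = $2,507.25
Sale 2 (674) [LIFO — newest first]: 339 @ $18.70 + 207 @ $23.65 + 128 @ $19.00 = $13,666.85
Sale 3 (247) [LIFO — newest first]: 247 @ $22.00 = $5,434.00
Total COGS = $2,507.25 + $13,666.85 + $5,434.00 = $21,608.10
Ending inventory: 125 @ $23.40 + 112 @ $19.00 + 2 @ $22.00 = $5,097.00
Check: goods available $26,705.10 = COGS $21,608.10 + ending $5,097.00

Ending inventory = $5,097.00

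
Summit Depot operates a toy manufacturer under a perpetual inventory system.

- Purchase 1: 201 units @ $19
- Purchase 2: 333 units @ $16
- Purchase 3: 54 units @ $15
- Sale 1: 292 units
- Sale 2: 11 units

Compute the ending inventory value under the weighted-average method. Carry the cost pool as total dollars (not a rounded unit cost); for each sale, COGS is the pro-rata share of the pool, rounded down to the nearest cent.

After Purchase 1: 201 on hand, pool $3,819.00 (≈ $19.0000 each)
After Purchase 2: 534 on hand, pool $9,147.00 (≈ $17.1292 each)
After Purchase 3: 588 on hand, pool $9,957.00 (≈ $16.9337 each)
Sale 1, sell 292: 292/588 × $9,957.00 → $4,944.63
Sale 2, sell 11: 11/296 × $5,012.37 → $186.27
Total COGS = $4,944.63 + $186.27 = $5,130.90
Ending inventory (cost pool remaining) = $4,826.10

Ending inventory = $4,826.10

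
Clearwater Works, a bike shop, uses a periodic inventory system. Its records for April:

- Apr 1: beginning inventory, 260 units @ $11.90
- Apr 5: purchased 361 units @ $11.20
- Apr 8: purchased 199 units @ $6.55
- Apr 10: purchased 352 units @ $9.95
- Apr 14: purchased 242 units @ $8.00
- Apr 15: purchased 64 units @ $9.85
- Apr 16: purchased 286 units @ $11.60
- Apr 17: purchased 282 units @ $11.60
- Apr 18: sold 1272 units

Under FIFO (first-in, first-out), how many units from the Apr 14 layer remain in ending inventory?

142

Apr 18, 1272 sold [FIFO — oldest first]: 260 @ $11.90 + 361 @ $11.20 + 199 @ $6.55 + 352 @ $9.95 + 100 @ $8.00 = $12,743.05
Ending inventory: 142 @ $8.00 + 64 @ $9.85 + 286 @ $11.60 + 282 @ $11.60 = $8,355.20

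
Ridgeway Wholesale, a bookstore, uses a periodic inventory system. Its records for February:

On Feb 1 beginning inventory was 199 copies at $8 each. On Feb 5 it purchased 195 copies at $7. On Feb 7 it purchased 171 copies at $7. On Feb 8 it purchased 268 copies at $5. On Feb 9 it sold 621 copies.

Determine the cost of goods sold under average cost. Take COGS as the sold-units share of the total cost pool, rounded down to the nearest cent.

Feb 9, sell 621: 621/833 × $5,494.00 → $4,095.76
Ending inventory (cost pool remaining) = $1,398.24

COGS = $4,095.76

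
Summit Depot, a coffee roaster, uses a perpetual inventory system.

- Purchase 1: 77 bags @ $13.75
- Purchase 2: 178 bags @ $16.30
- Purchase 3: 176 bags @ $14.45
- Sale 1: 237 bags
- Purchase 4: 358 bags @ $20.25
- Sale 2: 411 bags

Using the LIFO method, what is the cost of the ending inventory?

Ending inventory = $2,101.95

Sale 1 (237) [LIFO — newest first]: 176 @ $14.45 + 61 @ $16.30 = $3,537.50
Sale 2 (411) [LIFO — newest first]: 358 @ $20.25 + 53 @ $16.30 = $8,113.40
Total COGS = $3,537.50 + $8,113.40 = $11,650.90
Ending inventory: 77 @ $13.75 + 64 @ $16.30 = $2,101.95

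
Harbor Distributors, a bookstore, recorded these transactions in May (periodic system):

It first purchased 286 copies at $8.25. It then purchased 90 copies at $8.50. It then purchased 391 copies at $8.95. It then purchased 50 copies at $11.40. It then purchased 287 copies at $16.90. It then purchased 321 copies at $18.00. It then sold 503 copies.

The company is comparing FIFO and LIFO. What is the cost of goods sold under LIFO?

COGS = $8,853.80

FIFO COGS: 286 @ $8.25 + 90 @ $8.50 + 127 @ $8.95 = $4,261.15
LIFO COGS: 321 @ $18.00 + 182 @ $16.90 = $8,853.80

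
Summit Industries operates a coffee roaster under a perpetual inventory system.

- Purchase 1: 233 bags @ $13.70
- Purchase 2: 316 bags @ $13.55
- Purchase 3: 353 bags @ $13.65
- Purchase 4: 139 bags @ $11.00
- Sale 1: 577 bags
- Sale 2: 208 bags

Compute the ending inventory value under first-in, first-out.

Sale 1 (577) [FIFO — oldest first]: 233 @ $13.70 + 316 @ $13.55 + 28 @ $13.65 = $7,856.10
Sale 2 (208) [FIFO — oldest first]: 208 @ $13.65 = $2,839.20
Total COGS = $7,856.10 + $2,839.20 = $10,695.30
Ending inventory: 117 @ $13.65 + 139 @ $11.00 = $3,126.05

Ending inventory = $3,126.05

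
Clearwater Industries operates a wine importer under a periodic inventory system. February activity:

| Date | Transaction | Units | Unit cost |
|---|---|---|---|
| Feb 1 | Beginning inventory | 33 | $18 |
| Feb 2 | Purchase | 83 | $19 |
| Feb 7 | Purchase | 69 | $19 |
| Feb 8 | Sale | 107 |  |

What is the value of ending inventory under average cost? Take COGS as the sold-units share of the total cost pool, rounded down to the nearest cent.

Feb 8, sell 107: 107/185 × $3,482.00 → $2,013.91
Ending inventory (cost pool remaining) = $1,468.09
Check: goods available $3,482.00 = COGS $2,013.91 + ending $1,468.09

Ending inventory = $1,468.09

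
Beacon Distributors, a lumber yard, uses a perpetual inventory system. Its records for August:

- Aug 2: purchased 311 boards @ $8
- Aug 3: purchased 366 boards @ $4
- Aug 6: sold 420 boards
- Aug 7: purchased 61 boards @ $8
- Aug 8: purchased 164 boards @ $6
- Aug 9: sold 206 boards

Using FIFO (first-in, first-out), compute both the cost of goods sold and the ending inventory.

Aug 6, 420 sold [FIFO — oldest first]: 311 @ $8 + 109 @ $4 = $2,924
Aug 9, 206 sold [FIFO — oldest first]: 206 @ $4 = $824
Total COGS = $2,924 + $824 = $3,748
Ending inventory: 51 @ $4 + 61 @ $8 + 164 @ $6 = $1,676
Check: goods available $5,424 = COGS $3,748 + ending $1,676

COGS = $3,748; ending inventory = $1,676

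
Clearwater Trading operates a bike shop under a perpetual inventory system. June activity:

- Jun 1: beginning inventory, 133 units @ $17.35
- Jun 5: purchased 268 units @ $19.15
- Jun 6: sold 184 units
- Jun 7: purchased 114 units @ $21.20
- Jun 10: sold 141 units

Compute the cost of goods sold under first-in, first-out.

Jun 6, 184 sold [FIFO — oldest first]: 133 @ $17.35 + 51 @ $19.15 = $3,284.20
Jun 10, 141 sold [FIFO — oldest first]: 141 @ $19.15 = $2,700.15
Total COGS = $3,284.20 + $2,700.15 = $5,984.35
Ending inventory: 76 @ $19.15 + 114 @ $21.20 = $3,872.20

COGS = $5,984.35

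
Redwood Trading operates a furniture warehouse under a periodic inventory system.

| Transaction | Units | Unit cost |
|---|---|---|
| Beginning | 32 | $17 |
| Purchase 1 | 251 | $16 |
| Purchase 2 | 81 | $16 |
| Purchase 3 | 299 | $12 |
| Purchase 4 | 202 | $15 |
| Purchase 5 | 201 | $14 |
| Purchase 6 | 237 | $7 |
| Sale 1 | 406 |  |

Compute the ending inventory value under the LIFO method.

Ending inventory = $12,922

Sale 1 (406) [LIFO — newest first]: 237 @ $7 + 169 @ $14 = $4,025
Ending inventory: 32 @ $17 + 251 @ $16 + 81 @ $16 + 299 @ $12 + 202 @ $15 + 32 @ $14 = $12,922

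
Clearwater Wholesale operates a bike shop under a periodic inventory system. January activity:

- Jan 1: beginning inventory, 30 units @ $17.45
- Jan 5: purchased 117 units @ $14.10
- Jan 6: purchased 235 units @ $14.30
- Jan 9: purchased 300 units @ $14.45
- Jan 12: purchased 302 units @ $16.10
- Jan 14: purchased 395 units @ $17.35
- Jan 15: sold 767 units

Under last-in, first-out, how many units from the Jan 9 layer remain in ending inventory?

Jan 15, 767 sold [LIFO — newest first]: 395 @ $17.35 + 302 @ $16.10 + 70 @ $14.45 = $12,726.95
Ending inventory: 30 @ $17.45 + 117 @ $14.10 + 235 @ $14.30 + 230 @ $14.45 = $8,857.20

230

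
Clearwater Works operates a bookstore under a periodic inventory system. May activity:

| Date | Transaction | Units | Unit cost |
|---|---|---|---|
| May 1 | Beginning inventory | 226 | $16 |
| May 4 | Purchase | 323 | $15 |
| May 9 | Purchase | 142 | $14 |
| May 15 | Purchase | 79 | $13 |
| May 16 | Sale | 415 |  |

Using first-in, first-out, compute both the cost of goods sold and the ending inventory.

May 16, 415 sold [FIFO — oldest first]: 226 @ $16 + 189 @ $15 = $6,451
Ending inventory: 134 @ $15 + 142 @ $14 + 79 @ $13 = $5,025
Check: goods available $11,476 = COGS $6,451 + ending $5,025

COGS = $6,451; ending inventory = $5,025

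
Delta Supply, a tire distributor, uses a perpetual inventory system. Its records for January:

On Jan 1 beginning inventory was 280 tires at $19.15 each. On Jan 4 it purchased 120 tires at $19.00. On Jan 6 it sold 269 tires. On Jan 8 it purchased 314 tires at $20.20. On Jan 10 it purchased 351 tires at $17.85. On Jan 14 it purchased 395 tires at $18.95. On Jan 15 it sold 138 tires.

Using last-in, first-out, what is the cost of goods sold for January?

COGS = $7,748.45

Jan 6, 269 sold [LIFO — newest first]: 120 @ $19.00 + 149 @ $19.15 = $5,133.35
Jan 15, 138 sold [LIFO — newest first]: 138 @ $18.95 = $2,615.10
Total COGS = $5,133.35 + $2,615.10 = $7,748.45
Ending inventory: 131 @ $19.15 + 314 @ $20.20 + 351 @ $17.85 + 257 @ $18.95 = $19,986.95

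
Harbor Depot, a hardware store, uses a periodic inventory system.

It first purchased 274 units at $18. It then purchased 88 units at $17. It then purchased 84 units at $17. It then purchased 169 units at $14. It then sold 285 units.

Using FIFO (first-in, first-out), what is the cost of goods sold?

Sale 1 (285) [FIFO — oldest first]: 274 @ $18 + 11 @ $17 = $5,119
Ending inventory: 77 @ $17 + 84 @ $17 + 169 @ $14 = $5,103
Check: goods available $10,222 = COGS $5,119 + ending $5,103

COGS = $5,119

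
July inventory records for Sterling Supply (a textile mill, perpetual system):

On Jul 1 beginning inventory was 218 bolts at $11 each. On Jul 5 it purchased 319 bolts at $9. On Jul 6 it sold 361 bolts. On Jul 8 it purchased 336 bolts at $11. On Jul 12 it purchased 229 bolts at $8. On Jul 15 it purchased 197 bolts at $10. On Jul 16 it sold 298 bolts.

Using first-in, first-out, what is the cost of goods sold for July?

Jul 6, 361 sold [FIFO — oldest first]: 218 @ $11 + 143 @ $9 = $3,685
Jul 16, 298 sold [FIFO — oldest first]: 176 @ $9 + 122 @ $11 = $2,926
Total COGS = $3,685 + $2,926 = $6,611
Ending inventory: 214 @ $11 + 229 @ $8 + 197 @ $10 = $6,156
Check: goods available $12,767 = COGS $6,611 + ending $6,156

COGS = $6,611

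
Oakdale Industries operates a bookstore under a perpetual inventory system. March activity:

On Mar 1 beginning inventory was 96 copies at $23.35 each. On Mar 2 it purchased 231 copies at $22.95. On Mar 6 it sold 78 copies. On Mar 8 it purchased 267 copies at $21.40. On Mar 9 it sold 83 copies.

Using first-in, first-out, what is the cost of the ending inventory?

Mar 6, 78 sold [FIFO — oldest first]: 78 @ $23.35 = $1,821.30
Mar 9, 83 sold [FIFO — oldest first]: 18 @ $23.35 + 65 @ $22.95 = $1,912.05
Total COGS = $1,821.30 + $1,912.05 = $3,733.35
Ending inventory: 166 @ $22.95 + 267 @ $21.40 = $9,523.50
Check: goods available $13,256.85 = COGS $3,733.35 + ending $9,523.50

Ending inventory = $9,523.50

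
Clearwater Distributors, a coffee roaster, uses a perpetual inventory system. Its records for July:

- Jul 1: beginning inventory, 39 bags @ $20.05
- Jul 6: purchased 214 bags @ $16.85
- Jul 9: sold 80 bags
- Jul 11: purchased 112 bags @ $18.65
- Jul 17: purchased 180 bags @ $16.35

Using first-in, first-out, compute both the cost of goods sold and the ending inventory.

COGS = $1,472.80; ending inventory = $7,946.85

Jul 9, 80 sold [FIFO — oldest first]: 39 @ $20.05 + 41 @ $16.85 = $1,472.80
Ending inventory: 173 @ $16.85 + 112 @ $18.65 + 180 @ $16.35 = $7,946.85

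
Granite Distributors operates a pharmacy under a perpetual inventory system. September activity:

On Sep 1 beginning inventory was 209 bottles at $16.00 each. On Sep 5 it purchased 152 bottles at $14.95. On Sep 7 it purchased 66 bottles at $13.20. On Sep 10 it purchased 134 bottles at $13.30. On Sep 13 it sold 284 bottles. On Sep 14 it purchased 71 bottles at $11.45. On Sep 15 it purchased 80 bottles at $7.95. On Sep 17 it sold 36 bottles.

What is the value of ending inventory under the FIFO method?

Sep 13, 284 sold [FIFO — oldest first]: 209 @ $16.00 + 75 @ $14.95 = $4,465.25
Sep 17, 36 sold [FIFO — oldest first]: 36 @ $14.95 = $538.20
Total COGS = $4,465.25 + $538.20 = $5,003.45
Ending inventory: 41 @ $14.95 + 66 @ $13.20 + 134 @ $13.30 + 71 @ $11.45 + 80 @ $7.95 = $4,715.30

Ending inventory = $4,715.30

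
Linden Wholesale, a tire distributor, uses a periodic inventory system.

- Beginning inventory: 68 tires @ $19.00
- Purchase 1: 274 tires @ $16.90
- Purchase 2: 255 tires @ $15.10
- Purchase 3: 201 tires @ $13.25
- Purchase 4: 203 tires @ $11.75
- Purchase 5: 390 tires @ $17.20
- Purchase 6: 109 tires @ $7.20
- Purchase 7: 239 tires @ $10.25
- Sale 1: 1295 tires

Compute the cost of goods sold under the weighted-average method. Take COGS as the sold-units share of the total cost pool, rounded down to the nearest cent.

COGS = $18,441.38

Sale 1, sell 1295: 1295/1739 × $24,764.15 → $18,441.38
Ending inventory (cost pool remaining) = $6,322.77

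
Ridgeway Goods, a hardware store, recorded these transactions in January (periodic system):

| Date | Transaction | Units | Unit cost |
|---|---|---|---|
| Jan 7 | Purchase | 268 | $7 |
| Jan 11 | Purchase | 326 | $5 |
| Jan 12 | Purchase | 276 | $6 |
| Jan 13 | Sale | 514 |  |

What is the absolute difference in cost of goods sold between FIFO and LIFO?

FIFO COGS: 268 @ $7 + 246 @ $5 = $3,106
LIFO COGS: 276 @ $6 + 238 @ $5 = $2,846
Difference = |$3,106 − $2,846| = $260

$260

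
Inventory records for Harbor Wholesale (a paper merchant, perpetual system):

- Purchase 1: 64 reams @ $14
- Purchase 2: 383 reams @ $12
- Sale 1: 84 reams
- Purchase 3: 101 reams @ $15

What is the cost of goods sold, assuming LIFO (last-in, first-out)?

Sale 1 (84) [LIFO — newest first]: 84 @ $12 = $1,008
Ending inventory: 64 @ $14 + 299 @ $12 + 101 @ $15 = $5,999

COGS = $1,008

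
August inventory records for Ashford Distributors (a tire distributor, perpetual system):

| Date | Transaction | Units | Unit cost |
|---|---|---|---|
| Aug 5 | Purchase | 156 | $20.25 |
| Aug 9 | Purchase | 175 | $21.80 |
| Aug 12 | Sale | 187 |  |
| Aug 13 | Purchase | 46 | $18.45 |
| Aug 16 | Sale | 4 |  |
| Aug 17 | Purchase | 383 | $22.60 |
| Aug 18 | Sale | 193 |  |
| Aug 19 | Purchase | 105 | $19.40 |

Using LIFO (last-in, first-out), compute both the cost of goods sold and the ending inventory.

COGS = $8,493.60; ending inventory = $10,021.90

Aug 12, 187 sold [LIFO — newest first]: 175 @ $21.80 + 12 @ $20.25 = $4,058.00
Aug 16, 4 sold [LIFO — newest first]: 4 @ $18.45 = $73.80
Aug 18, 193 sold [LIFO — newest first]: 193 @ $22.60 = $4,361.80
Total COGS = $4,058.00 + $73.80 + $4,361.80 = $8,493.60
Ending inventory: 144 @ $20.25 + 42 @ $18.45 + 190 @ $22.60 + 105 @ $19.40 = $10,021.90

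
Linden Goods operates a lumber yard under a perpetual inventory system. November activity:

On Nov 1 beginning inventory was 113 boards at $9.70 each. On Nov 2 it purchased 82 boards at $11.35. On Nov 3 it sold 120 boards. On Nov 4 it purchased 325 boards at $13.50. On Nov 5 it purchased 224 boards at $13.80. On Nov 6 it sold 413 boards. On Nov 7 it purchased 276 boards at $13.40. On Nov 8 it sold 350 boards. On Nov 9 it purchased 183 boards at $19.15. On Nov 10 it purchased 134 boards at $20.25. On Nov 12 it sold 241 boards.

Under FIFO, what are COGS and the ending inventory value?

Nov 3, 120 sold [FIFO — oldest first]: 113 @ $9.70 + 7 @ $11.35 = $1,175.55
Nov 6, 413 sold [FIFO — oldest first]: 75 @ $11.35 + 325 @ $13.50 + 13 @ $13.80 = $5,418.15
Nov 8, 350 sold [FIFO — oldest first]: 211 @ $13.80 + 139 @ $13.40 = $4,774.40
Nov 12, 241 sold [FIFO — oldest first]: 137 @ $13.40 + 104 @ $19.15 = $3,827.40
Total COGS = $1,175.55 + $5,418.15 + $4,774.40 + $3,827.40 = $15,195.50
Ending inventory: 79 @ $19.15 + 134 @ $20.25 = $4,226.35
Check: goods available $19,421.85 = COGS $15,195.50 + ending $4,226.35

COGS = $15,195.50; ending inventory = $4,226.35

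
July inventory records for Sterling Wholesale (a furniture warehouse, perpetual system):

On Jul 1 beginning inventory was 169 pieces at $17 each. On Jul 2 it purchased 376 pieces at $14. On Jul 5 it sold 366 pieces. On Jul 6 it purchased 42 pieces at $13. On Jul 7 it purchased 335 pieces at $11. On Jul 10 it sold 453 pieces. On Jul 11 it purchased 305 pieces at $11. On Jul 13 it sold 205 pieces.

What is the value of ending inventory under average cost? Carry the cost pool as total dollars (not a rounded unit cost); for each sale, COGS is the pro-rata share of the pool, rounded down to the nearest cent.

Ending inventory = $2,305.59

After Jul 1: 169 on hand, pool $2,873.00 (≈ $17.0000 each)
After Jul 2: 545 on hand, pool $8,137.00 (≈ $14.9303 each)
Jul 5, sell 366: 366/545 × $8,137.00 → $5,464.48
After Jul 6: 221 on hand, pool $3,218.52 (≈ $14.5634 each)
After Jul 7: 556 on hand, pool $6,903.52 (≈ $12.4164 each)
Jul 10, sell 453: 453/556 × $6,903.52 → $5,624.63
After Jul 11: 408 on hand, pool $4,633.89 (≈ $11.3576 each)
Jul 13, sell 205: 205/408 × $4,633.89 → $2,328.30
Total COGS = $5,464.48 + $5,624.63 + $2,328.30 = $13,417.41
Ending inventory (cost pool remaining) = $2,305.59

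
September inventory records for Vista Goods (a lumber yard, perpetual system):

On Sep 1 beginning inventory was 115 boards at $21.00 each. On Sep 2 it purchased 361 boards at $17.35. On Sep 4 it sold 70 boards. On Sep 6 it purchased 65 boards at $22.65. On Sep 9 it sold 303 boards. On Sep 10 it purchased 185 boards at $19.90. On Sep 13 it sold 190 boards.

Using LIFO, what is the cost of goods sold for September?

Sep 4, 70 sold [LIFO — newest first]: 70 @ $17.35 = $1,214.50
Sep 9, 303 sold [LIFO — newest first]: 65 @ $22.65 + 238 @ $17.35 = $5,601.55
Sep 13, 190 sold [LIFO — newest first]: 185 @ $19.90 + 5 @ $17.35 = $3,768.25
Total COGS = $1,214.50 + $5,601.55 + $3,768.25 = $10,584.30
Ending inventory: 115 @ $21.00 + 48 @ $17.35 = $3,247.80

COGS = $10,584.30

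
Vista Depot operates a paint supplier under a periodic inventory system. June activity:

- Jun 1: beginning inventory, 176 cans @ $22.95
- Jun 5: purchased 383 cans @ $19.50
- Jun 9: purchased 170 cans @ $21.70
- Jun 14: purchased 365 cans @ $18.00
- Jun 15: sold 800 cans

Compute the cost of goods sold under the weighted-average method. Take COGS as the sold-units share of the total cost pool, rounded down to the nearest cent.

COGS = $15,917.14

Jun 15, sell 800: 800/1094 × $21,766.70 → $15,917.14
Ending inventory (cost pool remaining) = $5,849.56
Check: goods available $21,766.70 = COGS $15,917.14 + ending $5,849.56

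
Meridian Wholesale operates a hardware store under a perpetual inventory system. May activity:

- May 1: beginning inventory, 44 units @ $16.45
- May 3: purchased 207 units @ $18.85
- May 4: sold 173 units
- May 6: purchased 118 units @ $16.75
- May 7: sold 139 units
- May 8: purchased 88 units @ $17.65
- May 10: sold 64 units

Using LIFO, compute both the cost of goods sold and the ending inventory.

COGS = $6,763.00; ending inventory = $1,392.45

May 4, 173 sold [LIFO — newest first]: 173 @ $18.85 = $3,261.05
May 7, 139 sold [LIFO — newest first]: 118 @ $16.75 + 21 @ $18.85 = $2,372.35
May 10, 64 sold [LIFO — newest first]: 64 @ $17.65 = $1,129.60
Total COGS = $3,261.05 + $2,372.35 + $1,129.60 = $6,763.00
Ending inventory: 44 @ $16.45 + 13 @ $18.85 + 24 @ $17.65 = $1,392.45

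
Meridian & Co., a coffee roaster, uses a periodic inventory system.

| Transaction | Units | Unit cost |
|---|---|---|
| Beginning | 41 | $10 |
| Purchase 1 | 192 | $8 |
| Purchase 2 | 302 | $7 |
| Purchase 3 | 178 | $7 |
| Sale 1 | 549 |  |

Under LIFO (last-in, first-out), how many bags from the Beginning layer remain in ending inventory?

Sale 1 (549) [LIFO — newest first]: 178 @ $7 + 302 @ $7 + 69 @ $8 = $3,912
Ending inventory: 41 @ $10 + 123 @ $8 = $1,394

41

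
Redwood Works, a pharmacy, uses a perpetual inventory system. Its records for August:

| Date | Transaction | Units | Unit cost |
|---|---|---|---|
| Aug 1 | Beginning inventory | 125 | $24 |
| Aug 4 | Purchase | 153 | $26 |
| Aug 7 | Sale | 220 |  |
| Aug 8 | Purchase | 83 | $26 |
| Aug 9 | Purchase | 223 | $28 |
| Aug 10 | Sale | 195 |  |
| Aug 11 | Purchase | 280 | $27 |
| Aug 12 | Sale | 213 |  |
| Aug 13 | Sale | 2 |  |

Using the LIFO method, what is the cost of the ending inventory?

Ending inventory = $6,089

Aug 7, 220 sold [LIFO — newest first]: 153 @ $26 + 67 @ $24 = $5,586
Aug 10, 195 sold [LIFO — newest first]: 195 @ $28 = $5,460
Aug 12, 213 sold [LIFO — newest first]: 213 @ $27 = $5,751
Aug 13, 2 sold [LIFO — newest first]: 2 @ $27 = $54
Total COGS = $5,586 + $5,460 + $5,751 + $54 = $16,851
Ending inventory: 58 @ $24 + 83 @ $26 + 28 @ $28 + 65 @ $27 = $6,089
Check: goods available $22,940 = COGS $16,851 + ending $6,089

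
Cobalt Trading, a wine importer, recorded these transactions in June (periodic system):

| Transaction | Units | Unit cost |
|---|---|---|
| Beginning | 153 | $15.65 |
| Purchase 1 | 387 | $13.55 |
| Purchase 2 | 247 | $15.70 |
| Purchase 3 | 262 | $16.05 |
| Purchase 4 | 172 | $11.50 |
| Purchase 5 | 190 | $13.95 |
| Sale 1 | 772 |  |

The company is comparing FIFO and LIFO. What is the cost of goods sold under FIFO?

FIFO COGS: 153 @ $15.65 + 387 @ $13.55 + 232 @ $15.70 = $11,280.70
LIFO COGS: 190 @ $13.95 + 172 @ $11.50 + 262 @ $16.05 + 148 @ $15.70 = $11,157.20

COGS = $11,280.70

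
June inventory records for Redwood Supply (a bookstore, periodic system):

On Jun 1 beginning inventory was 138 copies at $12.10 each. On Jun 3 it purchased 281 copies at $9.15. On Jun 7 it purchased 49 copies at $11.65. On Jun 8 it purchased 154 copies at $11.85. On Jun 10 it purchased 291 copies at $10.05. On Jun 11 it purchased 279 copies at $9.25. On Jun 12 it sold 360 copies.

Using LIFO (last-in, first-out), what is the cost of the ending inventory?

Jun 12, 360 sold [LIFO — newest first]: 279 @ $9.25 + 81 @ $10.05 = $3,394.80
Ending inventory: 138 @ $12.10 + 281 @ $9.15 + 49 @ $11.65 + 154 @ $11.85 + 210 @ $10.05 = $8,747.20

Ending inventory = $8,747.20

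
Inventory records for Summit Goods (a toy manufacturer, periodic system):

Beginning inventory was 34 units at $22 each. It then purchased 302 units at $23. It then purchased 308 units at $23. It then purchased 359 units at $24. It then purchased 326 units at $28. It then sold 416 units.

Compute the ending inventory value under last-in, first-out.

Sale 1 (416) [LIFO — newest first]: 326 @ $28 + 90 @ $24 = $11,288
Ending inventory: 34 @ $22 + 302 @ $23 + 308 @ $23 + 269 @ $24 = $21,234

Ending inventory = $21,234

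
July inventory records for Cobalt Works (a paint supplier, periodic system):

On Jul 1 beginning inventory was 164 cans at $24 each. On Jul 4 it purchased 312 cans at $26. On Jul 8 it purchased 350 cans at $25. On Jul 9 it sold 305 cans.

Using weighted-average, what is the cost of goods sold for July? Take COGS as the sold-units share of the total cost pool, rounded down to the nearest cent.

Jul 9, sell 305: 305/826 × $20,798.00 → $7,679.64
Ending inventory (cost pool remaining) = $13,118.36
Check: goods available $20,798.00 = COGS $7,679.64 + ending $13,118.36

COGS = $7,679.64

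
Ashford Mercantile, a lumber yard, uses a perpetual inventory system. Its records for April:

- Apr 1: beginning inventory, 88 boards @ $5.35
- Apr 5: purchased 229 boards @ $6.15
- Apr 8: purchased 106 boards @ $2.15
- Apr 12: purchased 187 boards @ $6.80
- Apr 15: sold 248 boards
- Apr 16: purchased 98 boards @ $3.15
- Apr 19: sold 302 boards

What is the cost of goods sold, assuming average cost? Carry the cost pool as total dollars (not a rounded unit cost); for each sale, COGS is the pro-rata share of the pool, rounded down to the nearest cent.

COGS = $2,892.63

After Apr 1: 88 on hand, pool $470.80 (≈ $5.3500 each)
After Apr 5: 317 on hand, pool $1,879.15 (≈ $5.9279 each)
After Apr 8: 423 on hand, pool $2,107.05 (≈ $4.9812 each)
After Apr 12: 610 on hand, pool $3,378.65 (≈ $5.5388 each)
Apr 15, sell 248: 248/610 × $3,378.65 → $1,373.61
After Apr 16: 460 on hand, pool $2,313.74 (≈ $5.0299 each)
Apr 19, sell 302: 302/460 × $2,313.74 → $1,519.02
Total COGS = $1,373.61 + $1,519.02 = $2,892.63
Ending inventory (cost pool remaining) = $794.72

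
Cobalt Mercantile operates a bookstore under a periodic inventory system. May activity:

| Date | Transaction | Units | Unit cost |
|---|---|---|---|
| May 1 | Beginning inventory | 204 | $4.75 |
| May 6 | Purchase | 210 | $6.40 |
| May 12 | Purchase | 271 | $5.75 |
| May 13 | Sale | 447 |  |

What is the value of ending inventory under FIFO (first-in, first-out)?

Ending inventory = $1,368.50

May 13, 447 sold [FIFO — oldest first]: 204 @ $4.75 + 210 @ $6.40 + 33 @ $5.75 = $2,502.75
Ending inventory: 238 @ $5.75 = $1,368.50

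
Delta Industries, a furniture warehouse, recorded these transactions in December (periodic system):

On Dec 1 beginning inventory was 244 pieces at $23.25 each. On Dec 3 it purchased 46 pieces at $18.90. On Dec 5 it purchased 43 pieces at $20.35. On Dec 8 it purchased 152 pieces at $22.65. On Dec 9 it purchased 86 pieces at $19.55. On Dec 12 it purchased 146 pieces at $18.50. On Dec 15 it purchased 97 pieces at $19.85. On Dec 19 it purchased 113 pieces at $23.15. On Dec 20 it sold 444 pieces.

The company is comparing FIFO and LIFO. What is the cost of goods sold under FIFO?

COGS = $9,931.60

FIFO COGS: 244 @ $23.25 + 46 @ $18.90 + 43 @ $20.35 + 111 @ $22.65 = $9,931.60
LIFO COGS: 113 @ $23.15 + 97 @ $19.85 + 146 @ $18.50 + 86 @ $19.55 + 2 @ $22.65 = $8,969.00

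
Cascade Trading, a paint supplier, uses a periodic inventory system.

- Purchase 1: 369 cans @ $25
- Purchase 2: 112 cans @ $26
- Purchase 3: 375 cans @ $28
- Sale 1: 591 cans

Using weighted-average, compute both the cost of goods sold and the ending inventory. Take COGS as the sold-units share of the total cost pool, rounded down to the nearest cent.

Sale 1, sell 591: 591/856 × $22,637.00 → $15,629.05
Ending inventory (cost pool remaining) = $7,007.95

COGS = $15,629.05; ending inventory = $7,007.95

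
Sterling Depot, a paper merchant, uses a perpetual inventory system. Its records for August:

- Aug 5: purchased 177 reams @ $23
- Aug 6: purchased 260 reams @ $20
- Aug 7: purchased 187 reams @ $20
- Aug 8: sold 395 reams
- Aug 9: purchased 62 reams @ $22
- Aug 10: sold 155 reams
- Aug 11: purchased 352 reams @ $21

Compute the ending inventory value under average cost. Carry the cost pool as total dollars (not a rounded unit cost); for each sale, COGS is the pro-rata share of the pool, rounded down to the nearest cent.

After Aug 5: 177 on hand, pool $4,071.00 (≈ $23.0000 each)
After Aug 6: 437 on hand, pool $9,271.00 (≈ $21.2151 each)
After Aug 7: 624 on hand, pool $13,011.00 (≈ $20.8510 each)
Aug 8, sell 395: 395/624 × $13,011.00 → $8,236.12
After Aug 9: 291 on hand, pool $6,138.88 (≈ $21.0958 each)
Aug 10, sell 155: 155/291 × $6,138.88 → $3,269.85
After Aug 11: 488 on hand, pool $10,261.03 (≈ $21.0267 each)
Total COGS = $8,236.12 + $3,269.85 = $11,505.97
Ending inventory (cost pool remaining) = $10,261.03
Check: goods available $21,767.00 = COGS $11,505.97 + ending $10,261.03

Ending inventory = $10,261.03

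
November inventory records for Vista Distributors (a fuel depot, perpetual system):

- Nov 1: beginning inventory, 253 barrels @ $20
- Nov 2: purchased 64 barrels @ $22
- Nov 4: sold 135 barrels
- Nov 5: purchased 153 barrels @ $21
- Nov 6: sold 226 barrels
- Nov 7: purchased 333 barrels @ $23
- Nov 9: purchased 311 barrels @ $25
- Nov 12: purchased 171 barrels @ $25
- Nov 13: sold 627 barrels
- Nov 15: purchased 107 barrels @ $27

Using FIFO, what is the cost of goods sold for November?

Nov 4, 135 sold [FIFO — oldest first]: 135 @ $20 = $2,700
Nov 6, 226 sold [FIFO — oldest first]: 118 @ $20 + 64 @ $22 + 44 @ $21 = $4,692
Nov 13, 627 sold [FIFO — oldest first]: 109 @ $21 + 333 @ $23 + 185 @ $25 = $14,573
Total COGS = $2,700 + $4,692 + $14,573 = $21,965
Ending inventory: 126 @ $25 + 171 @ $25 + 107 @ $27 = $10,314

COGS = $21,965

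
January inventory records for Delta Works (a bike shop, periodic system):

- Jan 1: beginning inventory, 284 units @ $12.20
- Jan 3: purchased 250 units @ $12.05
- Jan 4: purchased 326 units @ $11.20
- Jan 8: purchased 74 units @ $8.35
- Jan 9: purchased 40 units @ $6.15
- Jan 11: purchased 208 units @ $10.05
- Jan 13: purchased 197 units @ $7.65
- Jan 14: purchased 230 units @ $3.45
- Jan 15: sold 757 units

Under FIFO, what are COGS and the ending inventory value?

Jan 15, 757 sold [FIFO — oldest first]: 284 @ $12.20 + 250 @ $12.05 + 223 @ $11.20 = $8,974.90
Ending inventory: 103 @ $11.20 + 74 @ $8.35 + 40 @ $6.15 + 208 @ $10.05 + 197 @ $7.65 + 230 @ $3.45 = $6,408.45
Check: goods available $15,383.35 = COGS $8,974.90 + ending $6,408.45

COGS = $8,974.90; ending inventory = $6,408.45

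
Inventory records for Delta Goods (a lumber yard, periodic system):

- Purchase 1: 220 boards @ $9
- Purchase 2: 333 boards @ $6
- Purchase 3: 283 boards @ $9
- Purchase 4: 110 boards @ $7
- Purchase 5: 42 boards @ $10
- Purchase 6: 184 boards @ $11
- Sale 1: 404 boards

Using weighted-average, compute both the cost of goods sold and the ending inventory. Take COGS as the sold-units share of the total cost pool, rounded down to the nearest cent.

COGS = $3,357.12; ending inventory = $6,381.88

Sale 1, sell 404: 404/1172 × $9,739.00 → $3,357.12
Ending inventory (cost pool remaining) = $6,381.88
Check: goods available $9,739.00 = COGS $3,357.12 + ending $6,381.88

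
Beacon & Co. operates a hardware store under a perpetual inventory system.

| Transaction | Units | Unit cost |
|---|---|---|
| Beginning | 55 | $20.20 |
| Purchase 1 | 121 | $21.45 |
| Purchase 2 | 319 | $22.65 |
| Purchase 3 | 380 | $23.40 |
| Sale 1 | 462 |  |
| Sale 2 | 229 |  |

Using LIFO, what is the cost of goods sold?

Sale 1 (462) [LIFO — newest first]: 380 @ $23.40 + 82 @ $22.65 = $10,749.30
Sale 2 (229) [LIFO — newest first]: 229 @ $22.65 = $5,186.85
Total COGS = $10,749.30 + $5,186.85 = $15,936.15
Ending inventory: 55 @ $20.20 + 121 @ $21.45 + 8 @ $22.65 = $3,887.65

COGS = $15,936.15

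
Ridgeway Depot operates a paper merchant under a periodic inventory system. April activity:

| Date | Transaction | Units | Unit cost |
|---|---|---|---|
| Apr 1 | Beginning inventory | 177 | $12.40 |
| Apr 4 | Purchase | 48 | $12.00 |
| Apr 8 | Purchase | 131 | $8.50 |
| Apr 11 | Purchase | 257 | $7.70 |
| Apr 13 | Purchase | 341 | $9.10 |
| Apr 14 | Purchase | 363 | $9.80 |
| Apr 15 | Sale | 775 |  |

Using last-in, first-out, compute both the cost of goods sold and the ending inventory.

COGS = $7,207.20; ending inventory = $5,316.50

Apr 15, 775 sold [LIFO — newest first]: 363 @ $9.80 + 341 @ $9.10 + 71 @ $7.70 = $7,207.20
Ending inventory: 177 @ $12.40 + 48 @ $12.00 + 131 @ $8.50 + 186 @ $7.70 = $5,316.50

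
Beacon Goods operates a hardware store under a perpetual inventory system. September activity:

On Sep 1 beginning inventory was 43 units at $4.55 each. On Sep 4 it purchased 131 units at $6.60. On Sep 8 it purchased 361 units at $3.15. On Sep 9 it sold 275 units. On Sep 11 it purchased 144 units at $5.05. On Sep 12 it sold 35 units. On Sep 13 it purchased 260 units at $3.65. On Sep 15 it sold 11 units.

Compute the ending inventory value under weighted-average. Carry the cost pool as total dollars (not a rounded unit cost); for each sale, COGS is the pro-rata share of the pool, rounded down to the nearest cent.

After Sep 1: 43 on hand, pool $195.65 (≈ $4.5500 each)
After Sep 4: 174 on hand, pool $1,060.25 (≈ $6.0934 each)
After Sep 8: 535 on hand, pool $2,197.40 (≈ $4.1073 each)
Sep 9, sell 275: 275/535 × $2,197.40 → $1,129.50
After Sep 11: 404 on hand, pool $1,795.10 (≈ $4.4433 each)
Sep 12, sell 35: 35/404 × $1,795.10 → $155.51
After Sep 13: 629 on hand, pool $2,588.59 (≈ $4.1154 each)
Sep 15, sell 11: 11/629 × $2,588.59 → $45.26
Total COGS = $1,129.50 + $155.51 + $45.26 = $1,330.27
Ending inventory (cost pool remaining) = $2,543.33
Check: goods available $3,873.60 = COGS $1,330.27 + ending $2,543.33

Ending inventory = $2,543.33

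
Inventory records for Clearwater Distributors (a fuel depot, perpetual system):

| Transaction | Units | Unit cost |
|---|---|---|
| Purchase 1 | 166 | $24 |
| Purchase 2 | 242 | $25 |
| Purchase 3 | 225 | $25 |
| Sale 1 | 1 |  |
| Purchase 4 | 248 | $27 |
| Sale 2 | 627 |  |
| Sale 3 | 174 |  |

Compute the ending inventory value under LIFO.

Sale 1 (1) [LIFO — newest first]: 1 @ $25 = $25
Sale 2 (627) [LIFO — newest first]: 248 @ $27 + 224 @ $25 + 155 @ $25 = $16,171
Sale 3 (174) [LIFO — newest first]: 87 @ $25 + 87 @ $24 = $4,263
Total COGS = $25 + $16,171 + $4,263 = $20,459
Ending inventory: 79 @ $24 = $1,896
Check: goods available $22,355 = COGS $20,459 + ending $1,896

Ending inventory = $1,896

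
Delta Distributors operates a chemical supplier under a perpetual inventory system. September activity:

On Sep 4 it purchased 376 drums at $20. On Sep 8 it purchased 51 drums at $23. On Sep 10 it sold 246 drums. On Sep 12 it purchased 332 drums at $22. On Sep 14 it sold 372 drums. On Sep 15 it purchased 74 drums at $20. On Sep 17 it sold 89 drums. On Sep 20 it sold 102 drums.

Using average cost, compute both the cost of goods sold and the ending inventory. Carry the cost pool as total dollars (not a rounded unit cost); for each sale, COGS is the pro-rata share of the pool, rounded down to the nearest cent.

COGS = $16,974.63; ending inventory = $502.37

After Sep 4: 376 on hand, pool $7,520.00 (≈ $20.0000 each)
After Sep 8: 427 on hand, pool $8,693.00 (≈ $20.3583 each)
Sep 10, sell 246: 246/427 × $8,693.00 → $5,008.14
After Sep 12: 513 on hand, pool $10,988.86 (≈ $21.4208 each)
Sep 14, sell 372: 372/513 × $10,988.86 → $7,968.53
After Sep 15: 215 on hand, pool $4,500.33 (≈ $20.9318 each)
Sep 17, sell 89: 89/215 × $4,500.33 → $1,862.92
Sep 20, sell 102: 102/126 × $2,637.41 → $2,135.04
Total COGS = $5,008.14 + $7,968.53 + $1,862.92 + $2,135.04 = $16,974.63
Ending inventory (cost pool remaining) = $502.37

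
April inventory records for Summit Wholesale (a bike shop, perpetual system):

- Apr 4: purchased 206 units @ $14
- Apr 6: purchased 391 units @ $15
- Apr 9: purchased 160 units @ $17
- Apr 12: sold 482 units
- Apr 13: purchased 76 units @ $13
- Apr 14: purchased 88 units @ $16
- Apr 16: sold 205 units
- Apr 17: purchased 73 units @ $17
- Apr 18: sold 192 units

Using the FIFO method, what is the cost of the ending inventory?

Apr 12, 482 sold [FIFO — oldest first]: 206 @ $14 + 276 @ $15 = $7,024
Apr 16, 205 sold [FIFO — oldest first]: 115 @ $15 + 90 @ $17 = $3,255
Apr 18, 192 sold [FIFO — oldest first]: 70 @ $17 + 76 @ $13 + 46 @ $16 = $2,914
Total COGS = $7,024 + $3,255 + $2,914 = $13,193
Ending inventory: 42 @ $16 + 73 @ $17 = $1,913

Ending inventory = $1,913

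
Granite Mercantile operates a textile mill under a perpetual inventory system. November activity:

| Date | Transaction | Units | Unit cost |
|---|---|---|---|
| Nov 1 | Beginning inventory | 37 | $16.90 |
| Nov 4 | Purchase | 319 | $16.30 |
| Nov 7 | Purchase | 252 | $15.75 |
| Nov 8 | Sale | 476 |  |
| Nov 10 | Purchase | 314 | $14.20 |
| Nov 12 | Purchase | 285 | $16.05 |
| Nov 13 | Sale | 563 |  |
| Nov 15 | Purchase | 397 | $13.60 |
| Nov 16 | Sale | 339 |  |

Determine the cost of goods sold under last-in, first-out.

Nov 8, 476 sold [LIFO — newest first]: 252 @ $15.75 + 224 @ $16.30 = $7,620.20
Nov 13, 563 sold [LIFO — newest first]: 285 @ $16.05 + 278 @ $14.20 = $8,521.85
Nov 16, 339 sold [LIFO — newest first]: 339 @ $13.60 = $4,610.40
Total COGS = $7,620.20 + $8,521.85 + $4,610.40 = $20,752.45
Ending inventory: 37 @ $16.90 + 95 @ $16.30 + 36 @ $14.20 + 58 @ $13.60 = $3,473.80

COGS = $20,752.45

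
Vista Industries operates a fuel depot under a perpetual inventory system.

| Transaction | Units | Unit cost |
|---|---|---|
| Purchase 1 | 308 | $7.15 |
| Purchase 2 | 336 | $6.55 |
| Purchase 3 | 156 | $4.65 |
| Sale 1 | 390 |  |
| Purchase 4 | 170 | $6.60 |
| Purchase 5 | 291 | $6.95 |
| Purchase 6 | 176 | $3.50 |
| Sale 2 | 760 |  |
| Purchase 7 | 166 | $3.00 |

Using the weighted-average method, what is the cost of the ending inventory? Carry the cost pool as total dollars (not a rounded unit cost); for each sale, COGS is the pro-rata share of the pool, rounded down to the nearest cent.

After Purchase 1: 308 on hand, pool $2,202.20 (≈ $7.1500 each)
After Purchase 2: 644 on hand, pool $4,403.00 (≈ $6.8370 each)
After Purchase 3: 800 on hand, pool $5,128.40 (≈ $6.4105 each)
Sale 1, sell 390: 390/800 × $5,128.40 → $2,500.09
After Purchase 4: 580 on hand, pool $3,750.31 (≈ $6.4661 each)
After Purchase 5: 871 on hand, pool $5,772.76 (≈ $6.6277 each)
After Purchase 6: 1047 on hand, pool $6,388.76 (≈ $6.1020 each)
Sale 2, sell 760: 760/1047 × $6,388.76 → $4,637.49
After Purchase 7: 453 on hand, pool $2,249.27 (≈ $4.9653 each)
Total COGS = $2,500.09 + $4,637.49 = $7,137.58
Ending inventory (cost pool remaining) = $2,249.27

Ending inventory = $2,249.27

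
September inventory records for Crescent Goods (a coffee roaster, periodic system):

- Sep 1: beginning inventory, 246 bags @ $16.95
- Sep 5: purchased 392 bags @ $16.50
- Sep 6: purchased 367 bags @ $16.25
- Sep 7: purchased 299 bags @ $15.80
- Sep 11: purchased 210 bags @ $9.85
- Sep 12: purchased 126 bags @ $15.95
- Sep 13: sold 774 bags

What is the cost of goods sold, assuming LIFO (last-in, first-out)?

Sep 13, 774 sold [LIFO — newest first]: 126 @ $15.95 + 210 @ $9.85 + 299 @ $15.80 + 139 @ $16.25 = $11,061.15
Ending inventory: 246 @ $16.95 + 392 @ $16.50 + 228 @ $16.25 = $14,342.70
Check: goods available $25,403.85 = COGS $11,061.15 + ending $14,342.70

COGS = $11,061.15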